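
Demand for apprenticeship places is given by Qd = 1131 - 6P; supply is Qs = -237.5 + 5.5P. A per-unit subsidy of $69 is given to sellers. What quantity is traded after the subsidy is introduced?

Q' = 615

Pre-subsidy: 1131 - 6P = -237.5 + 5.5P gives P* = 119, Q* = 417.
With the subsidy, sellers receive Ps = Pb + 69 for each unit, where Pb is the price buyers pay.
Supply in terms of Pb becomes Qs = -237.5 + 5.5(Pb + 69) = 142 + 5.5Pb. Setting this equal to demand: 1131 - 6Pb = 142 + 5.5Pb, so Pb = 86.
Sellers receive Ps = 86 + 69 = 155; Q' = 1131 − 6·86 = 615.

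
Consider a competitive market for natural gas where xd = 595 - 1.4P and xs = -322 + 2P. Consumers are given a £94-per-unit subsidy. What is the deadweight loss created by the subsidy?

Pre-subsidy: 595 - 1.4P = -322 + 2P gives P* = 4585/17, x* = 3696/17.
With the rebate, buyers effectively pay Pb = Ps − 94, where Ps is the price sellers receive.
Demand in terms of Ps becomes xd = 595 − 1.4(Ps − 94) = 726.6 - 1.4Ps. Setting this equal to supply: 726.6 - 1.4Ps = -322 + 2Ps, so Ps = 5243/17.
Buyers pay Pb = 5243/17 − 94 = 3645/17; x' = -322 + 2·(5243/17) = 5012/17.
The subsidy expands output by 5012/17 − 3696/17 = 1316/17 past the efficient level; on those units the gap between marginal cost and willingness to pay runs from 0 up to 94.
DWL = ½ × 94 × 1316/17 = 61852/17.

Deadweight loss = 61852/17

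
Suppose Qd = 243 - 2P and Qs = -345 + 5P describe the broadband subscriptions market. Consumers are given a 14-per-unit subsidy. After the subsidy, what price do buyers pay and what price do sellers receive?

Buyers pay 74; sellers receive 88

Pre-subsidy: 243 - 2P = -345 + 5P gives P* = 84, Q* = 75.
With the rebate, buyers effectively pay Pb = Ps − 14, where Ps is the price sellers receive.
Demand in terms of Ps becomes Qd = 243 − 2(Ps − 14) = 271 - 2Ps. Setting this equal to supply: 271 - 2Ps = -345 + 5Ps, so Ps = 88.
Buyers pay Pb = 88 − 14 = 74; Q' = -345 + 5·88 = 95.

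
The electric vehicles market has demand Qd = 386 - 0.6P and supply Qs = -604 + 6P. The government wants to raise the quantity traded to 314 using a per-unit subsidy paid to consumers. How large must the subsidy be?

Required subsidy s = 33 per unit

At Q = 314, invert demand for the buyer price: Pb = (386 − 314)/0.6 = 120; invert supply for the seller price: Ps = (314 − (-604))/6 = 153.
The subsidy must fill the gap: s = Ps − Pb = 153 − 120 = 33.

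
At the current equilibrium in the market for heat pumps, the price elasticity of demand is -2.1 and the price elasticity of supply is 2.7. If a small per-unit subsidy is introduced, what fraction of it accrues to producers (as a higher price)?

For a small subsidy around the equilibrium, the benefit split depends on the relative slopes, which at a point are proportional to the elasticities.
Buyer share = εs/(εs + |εd|) = 2.7/(2.7 + 2.1) = 0.5625; seller share = |εd|/(εs + |εd|) = 0.4375.
So producers capture 0.4375 of the subsidy.

Producer share = 0.4375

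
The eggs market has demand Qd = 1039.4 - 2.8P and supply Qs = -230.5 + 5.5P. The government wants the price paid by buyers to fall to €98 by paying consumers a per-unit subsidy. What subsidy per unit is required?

At a buyer price of 98, quantity demanded is 1039.4 − 2.8·98 = 765.
Sellers supply 765 only when they receive Ps with -230.5 + 5.5·Ps = 765, i.e. Ps = 181.
s = Ps − Pb = 181 − 98 = 83.

Required subsidy s = €83 per unit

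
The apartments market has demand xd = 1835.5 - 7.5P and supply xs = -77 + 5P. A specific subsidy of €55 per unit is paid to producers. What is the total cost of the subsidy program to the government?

Pre-subsidy: 1835.5 - 7.5P = -77 + 5P gives P* = 153, x* = 688.
With the subsidy, sellers receive Ps = Pb + 55 for each unit, where Pb is the price buyers pay.
Supply in terms of Pb becomes xs = -77 + 5(Pb + 55) = 198 + 5Pb. Setting this equal to demand: 1835.5 - 7.5Pb = 198 + 5Pb, so Pb = 131.
Sellers receive Ps = 131 + 55 = 186; x' = 1835.5 − 7.5·131 = 853.
Government outlay = subsidy × quantity = 55 × 853 = 46915.

Government cost = €46915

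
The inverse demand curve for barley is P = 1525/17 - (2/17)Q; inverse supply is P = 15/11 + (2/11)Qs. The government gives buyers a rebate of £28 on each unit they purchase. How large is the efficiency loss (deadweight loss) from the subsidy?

Pre-subsidy: 1525/17 - (2/17)Q = 15/11 + (2/11)Q gives Q* = 295 and P* = 55.
With the rebate, buyers effectively pay Pb = Ps − 28, where Ps is the price sellers receive.
On the curves, Pb = 1525/17 - (2/17)Q and Ps = 15/11 + (2/11)Q; the wedge Ps − Pb = 28 gives 15/11 + (2/11)Q − (1525/17 - (2/17)Q) = 28, so Q' = 388.5.
Then Pb = 1525/17 − (2/17)·388.5 = 44 and Ps = 15/11 + (2/11)·388.5 = 72.
The subsidy expands output by 388.5 − 295 = 93.5 past the efficient level; on those units the gap between marginal cost and willingness to pay runs from 0 up to 28.
DWL = ½ × 28 × 93.5 = 1309.

Deadweight loss = £1309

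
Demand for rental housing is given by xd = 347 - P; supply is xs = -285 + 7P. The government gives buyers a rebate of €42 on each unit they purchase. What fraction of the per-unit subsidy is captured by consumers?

Consumer share = 0.875

Pre-subsidy: 347 - P = -285 + 7P gives P* = 79, x* = 268.
With the rebate, buyers effectively pay Pb = Ps − 42, where Ps is the price sellers receive.
Demand in terms of Ps becomes xd = 347 − 1(Ps − 42) = 389 - Ps. Setting this equal to supply: 389 - Ps = -285 + 7Ps, so Ps = 84.25.
Buyers pay Pb = 84.25 − 42 = 42.25; x' = -285 + 7·84.25 = 304.75.
Buyers' price falls by P* − Pb = 79 − 42.25 = 36.75; sellers' price rises by Ps − P* = 84.25 − 79 = 5.25.
So consumers capture 36.75/42 = 0.875 of each unit of subsidy.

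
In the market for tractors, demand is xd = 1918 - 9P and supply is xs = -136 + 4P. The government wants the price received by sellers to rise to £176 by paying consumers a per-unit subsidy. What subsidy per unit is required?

Required subsidy s = £26 per unit

At a seller price of 176, quantity supplied is -136 + 4·176 = 568.
Buyers absorb 568 only when they pay Pb with 1918 − 9·Pb = 568, i.e. Pb = 150.
s = Ps − Pb = 176 − 150 = 26.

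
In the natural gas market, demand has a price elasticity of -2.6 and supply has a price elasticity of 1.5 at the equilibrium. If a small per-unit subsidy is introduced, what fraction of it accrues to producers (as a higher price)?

Producer share = 26/41

For a small subsidy around the equilibrium, the benefit split depends on the relative slopes, which at a point are proportional to the elasticities.
Buyer share = εs/(εs + |εd|) = 1.5/(1.5 + 2.6) = 15/41; seller share = |εd|/(εs + |εd|) = 26/41.
So producers capture 26/41 of the subsidy.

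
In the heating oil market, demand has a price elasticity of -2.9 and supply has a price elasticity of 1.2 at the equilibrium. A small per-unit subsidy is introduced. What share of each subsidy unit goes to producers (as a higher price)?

For a small subsidy around the equilibrium, the benefit split depends on the relative slopes, which at a point are proportional to the elasticities.
Buyer share = εs/(εs + |εd|) = 1.2/(1.2 + 2.9) = 12/41; seller share = |εd|/(εs + |εd|) = 29/41.
So producers capture 29/41 of the subsidy.

Producer share = 29/41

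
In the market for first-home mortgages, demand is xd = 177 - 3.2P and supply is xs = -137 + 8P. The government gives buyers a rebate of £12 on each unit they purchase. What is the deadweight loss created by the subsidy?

Deadweight loss = 1152/7

Pre-subsidy: 177 - 3.2P = -137 + 8P gives P* = 785/28, x* = 611/7.
With the rebate, buyers effectively pay Pb = Ps − 12, where Ps is the price sellers receive.
Demand in terms of Ps becomes xd = 177 − 3.2(Ps − 12) = 215.4 - 3.2Ps. Setting this equal to supply: 215.4 - 3.2Ps = -137 + 8Ps, so Ps = 881/28.
Buyers pay Pb = 881/28 − 12 = 545/28; x' = -137 + 8·(881/28) = 803/7.
The subsidy expands output by 803/7 − 611/7 = 192/7 past the efficient level; on those units the gap between marginal cost and willingness to pay runs from 0 up to 12.
DWL = ½ × 12 × 192/7 = 1152/7.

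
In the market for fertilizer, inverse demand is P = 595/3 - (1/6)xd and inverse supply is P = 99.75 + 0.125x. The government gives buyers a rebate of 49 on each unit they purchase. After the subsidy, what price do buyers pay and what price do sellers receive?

Pre-subsidy: 595/3 - (1/6)x = 99.75 + 0.125x gives x* = 338 and P* = 142.
With the rebate, buyers effectively pay Pb = Ps − 49, where Ps is the price sellers receive.
On the curves, Pb = 595/3 - (1/6)x and Ps = 99.75 + 0.125x; the wedge Ps − Pb = 49 gives 99.75 + 0.125x − (595/3 - (1/6)x) = 49, so x' = 506.
Then Pb = 595/3 − (1/6)·506 = 114 and Ps = 99.75 + 0.125·506 = 163.

Buyers pay 114; sellers receive 163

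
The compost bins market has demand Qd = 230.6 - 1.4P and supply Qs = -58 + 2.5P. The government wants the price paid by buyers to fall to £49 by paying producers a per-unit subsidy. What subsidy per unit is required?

Required subsidy s = £39 per unit

At a buyer price of 49, quantity demanded is 230.6 − 1.4·49 = 162.
Sellers supply 162 only when they receive Ps with -58 + 2.5·Ps = 162, i.e. Ps = 88.
s = Ps − Pb = 88 − 49 = 39.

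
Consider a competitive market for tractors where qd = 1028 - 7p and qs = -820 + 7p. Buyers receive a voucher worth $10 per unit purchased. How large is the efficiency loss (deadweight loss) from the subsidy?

Pre-subsidy: 1028 - 7p = -820 + 7p gives p* = 132, q* = 104.
With the rebate, buyers effectively pay pb = ps − 10, where ps is the price sellers receive.
Demand in terms of ps becomes qd = 1028 − 7(ps − 10) = 1098 - 7ps. Setting this equal to supply: 1098 - 7ps = -820 + 7ps, so ps = 137.
Buyers pay pb = 137 − 10 = 127; q' = -820 + 7·137 = 139.
The subsidy expands output by 139 − 104 = 35 past the efficient level; on those units the gap between marginal cost and willingness to pay runs from 0 up to 10.
DWL = ½ × 10 × 35 = 175.

Deadweight loss = $175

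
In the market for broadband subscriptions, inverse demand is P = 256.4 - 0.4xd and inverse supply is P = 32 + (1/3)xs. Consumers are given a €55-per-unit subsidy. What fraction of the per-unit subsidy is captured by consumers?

Pre-subsidy: 256.4 - 0.4x = 32 + (1/3)x gives x* = 306 and P* = 134.
With the rebate, buyers effectively pay Pb = Ps − 55, where Ps is the price sellers receive.
On the curves, Pb = 256.4 - 0.4x and Ps = 32 + (1/3)x; the wedge Ps − Pb = 55 gives 32 + (1/3)x − (256.4 - 0.4x) = 55, so x' = 381.
Then Pb = 256.4 − 0.4·381 = 104 and Ps = 32 + (1/3)·381 = 159.
Buyers' price falls by P* − Pb = 134 − 104 = 30; sellers' price rises by Ps − P* = 159 − 134 = 25.
So consumers capture 30/55 = 6/11 of each unit of subsidy.

Consumer share = 6/11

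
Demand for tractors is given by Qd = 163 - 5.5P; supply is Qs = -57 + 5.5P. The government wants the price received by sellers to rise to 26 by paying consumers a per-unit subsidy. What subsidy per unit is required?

At a seller price of 26, quantity supplied is -57 + 5.5·26 = 86.
Buyers absorb 86 only when they pay Pb with 163 − 5.5·Pb = 86, i.e. Pb = 14.
s = Ps − Pb = 26 − 14 = 12.

Required subsidy s = 12 per unit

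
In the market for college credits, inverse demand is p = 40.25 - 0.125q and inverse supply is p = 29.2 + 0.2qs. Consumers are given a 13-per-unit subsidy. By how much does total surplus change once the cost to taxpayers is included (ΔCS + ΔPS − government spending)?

Net change in total surplus = -260

Pre-subsidy: 40.25 - 0.125q = 29.2 + 0.2q gives q* = 34 and p* = 36.
With the rebate, buyers effectively pay pb = ps − 13, where ps is the price sellers receive.
On the curves, pb = 40.25 - 0.125q and ps = 29.2 + 0.2q; the wedge ps − pb = 13 gives 29.2 + 0.2q − (40.25 - 0.125q) = 13, so q' = 74.
Then pb = 40.25 − 0.125·74 = 31 and ps = 29.2 + 0.2·74 = 44.
ΔCS = ½(34 + 74)(36 − 31) = 270; ΔPS = ½(34 + 74)(44 − 36) = 432.
Government spending = 13 × 74 = 962.
Net change = 270 + 432 − 962 = -260. The loss equals the DWL triangle ½·13·40.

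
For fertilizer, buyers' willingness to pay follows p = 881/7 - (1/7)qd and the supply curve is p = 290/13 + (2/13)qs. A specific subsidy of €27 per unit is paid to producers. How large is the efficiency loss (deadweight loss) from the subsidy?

Pre-subsidy: 881/7 - (1/7)q = 290/13 + (2/13)q gives q* = 349 and p* = 76.
With the subsidy, sellers receive ps = pb + 27 for each unit, where pb is the price buyers pay.
On the curves, pb = 881/7 - (1/7)q and ps = 290/13 + (2/13)q; the wedge ps − pb = 27 gives 290/13 + (2/13)q − (881/7 - (1/7)q) = 27, so q' = 440.
Then pb = 881/7 − (1/7)·440 = 63 and ps = 290/13 + (2/13)·440 = 90.
The subsidy expands output by 440 − 349 = 91 past the efficient level; on those units the gap between marginal cost and willingness to pay runs from 0 up to 27.
DWL = ½ × 27 × 91 = 1228.5.

Deadweight loss = €1228.5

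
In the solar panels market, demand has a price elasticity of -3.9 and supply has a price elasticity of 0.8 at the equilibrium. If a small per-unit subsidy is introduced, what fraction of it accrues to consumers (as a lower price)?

Consumer share = 8/47

For a small subsidy around the equilibrium, the benefit split depends on the relative slopes, which at a point are proportional to the elasticities.
Buyer share = εs/(εs + |εd|) = 0.8/(0.8 + 3.9) = 8/47; seller share = |εd|/(εs + |εd|) = 39/47.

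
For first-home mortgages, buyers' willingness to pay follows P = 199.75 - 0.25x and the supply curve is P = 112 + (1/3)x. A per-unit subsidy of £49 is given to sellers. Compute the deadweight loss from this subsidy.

Pre-subsidy: 199.75 - 0.25x = 112 + (1/3)x gives x* = 1053/7 and P* = 1135/7.
With the subsidy, sellers receive Ps = Pb + 49 for each unit, where Pb is the price buyers pay.
On the curves, Pb = 199.75 - 0.25x and Ps = 112 + (1/3)x; the wedge Ps − Pb = 49 gives 112 + (1/3)x − (199.75 - 0.25x) = 49, so x' = 1641/7.
Then Pb = 199.75 − 0.25·(1641/7) = 988/7 and Ps = 112 + (1/3)·(1641/7) = 1331/7.
The subsidy expands output by 1641/7 − 1053/7 = 84 past the efficient level; on those units the gap between marginal cost and willingness to pay runs from 0 up to 49.
DWL = ½ × 49 × 84 = 2058.

Deadweight loss = £2058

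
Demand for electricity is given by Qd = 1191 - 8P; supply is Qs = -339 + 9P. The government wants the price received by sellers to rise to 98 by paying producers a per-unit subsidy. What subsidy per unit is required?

At a seller price of 98, quantity supplied is -339 + 9·98 = 543.
Buyers absorb 543 only when they pay Pb with 1191 − 8·Pb = 543, i.e. Pb = 81.
s = Ps − Pb = 98 − 81 = 17.

Required subsidy s = 17 per unit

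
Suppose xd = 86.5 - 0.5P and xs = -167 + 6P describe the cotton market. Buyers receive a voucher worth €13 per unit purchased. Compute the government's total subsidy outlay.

Government cost = €949

Pre-subsidy: 86.5 - 0.5P = -167 + 6P gives P* = 39, x* = 67.
With the rebate, buyers effectively pay Pb = Ps − 13, where Ps is the price sellers receive.
Demand in terms of Ps becomes xd = 86.5 − 0.5(Ps − 13) = 93 - 0.5Ps. Setting this equal to supply: 93 - 0.5Ps = -167 + 6Ps, so Ps = 40.
Buyers pay Pb = 40 − 13 = 27; x' = -167 + 6·40 = 73.
Government outlay = subsidy × quantity = 13 × 73 = 949.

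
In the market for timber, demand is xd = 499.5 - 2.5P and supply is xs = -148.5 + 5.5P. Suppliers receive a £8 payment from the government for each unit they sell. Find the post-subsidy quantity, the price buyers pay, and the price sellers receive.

x' = 310.75; buyers pay £75.5; sellers receive £83.5

Pre-subsidy: 499.5 - 2.5P = -148.5 + 5.5P gives P* = 81, x* = 297.
With the subsidy, sellers receive Ps = Pb + 8 for each unit, where Pb is the price buyers pay.
Supply in terms of Pb becomes xs = -148.5 + 5.5(Pb + 8) = -104.5 + 5.5Pb. Setting this equal to demand: 499.5 - 2.5Pb = -104.5 + 5.5Pb, so Pb = 75.5.
Sellers receive Ps = 75.5 + 8 = 83.5; x' = 499.5 − 2.5·75.5 = 310.75.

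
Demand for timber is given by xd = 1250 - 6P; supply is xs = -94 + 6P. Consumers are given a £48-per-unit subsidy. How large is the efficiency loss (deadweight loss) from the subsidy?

Pre-subsidy: 1250 - 6P = -94 + 6P gives P* = 112, x* = 578.
With the rebate, buyers effectively pay Pb = Ps − 48, where Ps is the price sellers receive.
Demand in terms of Ps becomes xd = 1250 − 6(Ps − 48) = 1538 - 6Ps. Setting this equal to supply: 1538 - 6Ps = -94 + 6Ps, so Ps = 136.
Buyers pay Pb = 136 − 48 = 88; x' = -94 + 6·136 = 722.
The subsidy expands output by 722 − 578 = 144 past the efficient level; on those units the gap between marginal cost and willingness to pay runs from 0 up to 48.
DWL = ½ × 48 × 144 = 3456.

Deadweight loss = £3456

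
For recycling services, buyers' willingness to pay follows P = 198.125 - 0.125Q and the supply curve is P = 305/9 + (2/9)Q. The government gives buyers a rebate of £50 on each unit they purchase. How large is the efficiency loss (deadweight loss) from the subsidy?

Pre-subsidy: 198.125 - 0.125Q = 305/9 + (2/9)Q gives Q* = 473 and P* = 139.
With the rebate, buyers effectively pay Pb = Ps − 50, where Ps is the price sellers receive.
On the curves, Pb = 198.125 - 0.125Q and Ps = 305/9 + (2/9)Q; the wedge Ps − Pb = 50 gives 305/9 + (2/9)Q − (198.125 - 0.125Q) = 50, so Q' = 617.
Then Pb = 198.125 − 0.125·617 = 121 and Ps = 305/9 + (2/9)·617 = 171.
The subsidy expands output by 617 − 473 = 144 past the efficient level; on those units the gap between marginal cost and willingness to pay runs from 0 up to 50.
DWL = ½ × 50 × 144 = 3600.

Deadweight loss = £3600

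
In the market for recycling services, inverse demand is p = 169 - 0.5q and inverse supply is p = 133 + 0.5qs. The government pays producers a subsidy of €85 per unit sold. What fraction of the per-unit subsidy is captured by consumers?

Pre-subsidy: 169 - 0.5q = 133 + 0.5q gives q* = 36 and p* = 151.
With the subsidy, sellers receive ps = pb + 85 for each unit, where pb is the price buyers pay.
On the curves, pb = 169 - 0.5q and ps = 133 + 0.5q; the wedge ps − pb = 85 gives 133 + 0.5q − (169 - 0.5q) = 85, so q' = 121.
Then pb = 169 − 0.5·121 = 108.5 and ps = 133 + 0.5·121 = 193.5.
Buyers' price falls by p* − pb = 151 − 108.5 = 42.5; sellers' price rises by ps − p* = 193.5 − 151 = 42.5.
So consumers capture 42.5/85 = 0.5 of each unit of subsidy.

Consumer share = 0.5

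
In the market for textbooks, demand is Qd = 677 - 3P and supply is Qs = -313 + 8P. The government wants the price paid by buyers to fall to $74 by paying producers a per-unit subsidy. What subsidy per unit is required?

Required subsidy s = $22 per unit

At a buyer price of 74, quantity demanded is 677 − 3·74 = 455.
Sellers supply 455 only when they receive Ps with -313 + 8·Ps = 455, i.e. Ps = 96.
s = Ps − Pb = 96 − 74 = 22.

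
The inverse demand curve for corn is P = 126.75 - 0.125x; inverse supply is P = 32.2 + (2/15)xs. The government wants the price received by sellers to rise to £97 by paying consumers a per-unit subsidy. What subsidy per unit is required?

At a seller price of 97, quantity supplied is -241.5 + 7.5·97 = 486.
Buyers absorb 486 only when they pay Pb = 126.75 − 0.125·486 = 66.
s = Ps − Pb = 97 − 66 = 31.

Required subsidy s = £31 per unit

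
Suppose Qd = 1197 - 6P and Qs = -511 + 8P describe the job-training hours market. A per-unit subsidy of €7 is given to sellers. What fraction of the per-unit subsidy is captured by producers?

Pre-subsidy: 1197 - 6P = -511 + 8P gives P* = 122, Q* = 465.
With the subsidy, sellers receive Ps = Pb + 7 for each unit, where Pb is the price buyers pay.
Supply in terms of Pb becomes Qs = -511 + 8(Pb + 7) = -455 + 8Pb. Setting this equal to demand: 1197 - 6Pb = -455 + 8Pb, so Pb = 118.
Sellers receive Ps = 118 + 7 = 125; Q' = 1197 − 6·118 = 489.
Buyers' price falls by P* − Pb = 122 − 118 = 4; sellers' price rises by Ps − P* = 125 − 122 = 3.
So producers capture 3/7 = 3/7 of each unit of subsidy.

Producer share = 3/7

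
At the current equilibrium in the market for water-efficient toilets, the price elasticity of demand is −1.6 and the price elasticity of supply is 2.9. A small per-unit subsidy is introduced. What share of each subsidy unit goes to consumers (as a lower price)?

Consumer share = 29/45

For a small subsidy around the equilibrium, the benefit split depends on the relative slopes, which at a point are proportional to the elasticities.
Buyer share = εs/(εs + |εd|) = 2.9/(2.9 + 1.6) = 29/45; seller share = |εd|/(εs + |εd|) = 16/45.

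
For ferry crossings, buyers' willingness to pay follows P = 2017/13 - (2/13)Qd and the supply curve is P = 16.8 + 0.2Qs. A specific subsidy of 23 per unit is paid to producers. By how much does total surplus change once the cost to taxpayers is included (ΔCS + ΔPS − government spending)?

Pre-subsidy: 2017/13 - (2/13)Q = 16.8 + 0.2Q gives Q* = 391 and P* = 95.
With the subsidy, sellers receive Ps = Pb + 23 for each unit, where Pb is the price buyers pay.
On the curves, Pb = 2017/13 - (2/13)Q and Ps = 16.8 + 0.2Q; the wedge Ps − Pb = 23 gives 16.8 + 0.2Q − (2017/13 - (2/13)Q) = 23, so Q' = 456.
Then Pb = 2017/13 − (2/13)·456 = 85 and Ps = 16.8 + 0.2·456 = 108.
ΔCS = ½(391 + 456)(95 − 85) = 4235; ΔPS = ½(391 + 456)(108 − 95) = 5505.5.
Government spending = 23 × 456 = 10488.
Net change = 4235 + 5505.5 − 10488 = -747.5. The loss equals the DWL triangle ½·23·65.

Net change in total surplus = -747.5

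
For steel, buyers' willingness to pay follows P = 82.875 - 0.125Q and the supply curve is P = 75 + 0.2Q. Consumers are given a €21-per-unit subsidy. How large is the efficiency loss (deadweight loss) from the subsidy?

Deadweight loss = 8820/13

Pre-subsidy: 82.875 - 0.125Q = 75 + 0.2Q gives Q* = 315/13 and P* = 1038/13.
With the rebate, buyers effectively pay Pb = Ps − 21, where Ps is the price sellers receive.
On the curves, Pb = 82.875 - 0.125Q and Ps = 75 + 0.2Q; the wedge Ps − Pb = 21 gives 75 + 0.2Q − (82.875 - 0.125Q) = 21, so Q' = 1155/13.
Then Pb = 82.875 − 0.125·(1155/13) = 933/13 and Ps = 75 + 0.2·(1155/13) = 1206/13.
The subsidy expands output by 1155/13 − 315/13 = 840/13 past the efficient level; on those units the gap between marginal cost and willingness to pay runs from 0 up to 21.
DWL = ½ × 21 × 840/13 = 8820/13.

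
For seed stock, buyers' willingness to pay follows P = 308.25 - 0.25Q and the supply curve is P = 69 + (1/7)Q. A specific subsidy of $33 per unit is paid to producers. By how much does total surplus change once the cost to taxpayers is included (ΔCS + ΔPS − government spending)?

Pre-subsidy: 308.25 - 0.25Q = 69 + (1/7)Q gives Q* = 609 and P* = 156.
With the subsidy, sellers receive Ps = Pb + 33 for each unit, where Pb is the price buyers pay.
On the curves, Pb = 308.25 - 0.25Q and Ps = 69 + (1/7)Q; the wedge Ps − Pb = 33 gives 69 + (1/7)Q − (308.25 - 0.25Q) = 33, so Q' = 693.
Then Pb = 308.25 − 0.25·693 = 135 and Ps = 69 + (1/7)·693 = 168.
ΔCS = ½(609 + 693)(156 − 135) = 13671; ΔPS = ½(609 + 693)(168 − 156) = 7812.
Government spending = 33 × 693 = 22869.
Net change = 13671 + 7812 − 22869 = -1386. The loss equals the DWL triangle ½·33·84.

Net change in total surplus = -$1386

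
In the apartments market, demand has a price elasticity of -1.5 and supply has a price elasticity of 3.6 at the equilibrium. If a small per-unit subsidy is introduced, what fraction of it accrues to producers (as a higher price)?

For a small subsidy around the equilibrium, the benefit split depends on the relative slopes, which at a point are proportional to the elasticities.
Buyer share = εs/(εs + |εd|) = 3.6/(3.6 + 1.5) = 12/17; seller share = |εd|/(εs + |εd|) = 5/17.
So producers capture 5/17 of the subsidy.

Producer share = 5/17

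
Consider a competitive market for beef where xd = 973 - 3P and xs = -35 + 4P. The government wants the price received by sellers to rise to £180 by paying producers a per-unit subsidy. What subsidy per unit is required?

At a seller price of 180, quantity supplied is -35 + 4·180 = 685.
Buyers absorb 685 only when they pay Pb with 973 − 3·Pb = 685, i.e. Pb = 96.
s = Ps − Pb = 180 − 96 = 84.

Required subsidy s = £84 per unit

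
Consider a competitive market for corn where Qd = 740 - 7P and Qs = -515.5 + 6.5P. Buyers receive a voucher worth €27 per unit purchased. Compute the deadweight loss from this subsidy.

Pre-subsidy: 740 - 7P = -515.5 + 6.5P gives P* = 93, Q* = 89.
With the rebate, buyers effectively pay Pb = Ps − 27, where Ps is the price sellers receive.
Demand in terms of Ps becomes Qd = 740 − 7(Ps − 27) = 929 - 7Ps. Setting this equal to supply: 929 - 7Ps = -515.5 + 6.5Ps, so Ps = 107.
Buyers pay Pb = 107 − 27 = 80; Q' = -515.5 + 6.5·107 = 180.
The subsidy expands output by 180 − 89 = 91 past the efficient level; on those units the gap between marginal cost and willingness to pay runs from 0 up to 27.
DWL = ½ × 27 × 91 = 1228.5.

Deadweight loss = €1228.5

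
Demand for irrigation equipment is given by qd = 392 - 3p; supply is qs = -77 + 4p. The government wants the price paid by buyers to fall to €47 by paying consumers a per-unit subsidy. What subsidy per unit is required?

At a buyer price of 47, quantity demanded is 392 − 3·47 = 251.
Sellers supply 251 only when they receive ps with -77 + 4·ps = 251, i.e. ps = 82.
s = ps − pb = 82 − 47 = 35.

Required subsidy s = €35 per unit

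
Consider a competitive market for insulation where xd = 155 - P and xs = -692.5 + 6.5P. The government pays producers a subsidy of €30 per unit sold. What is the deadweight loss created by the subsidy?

Pre-subsidy: 155 - P = -692.5 + 6.5P gives P* = 113, x* = 42.
With the subsidy, sellers receive Ps = Pb + 30 for each unit, where Pb is the price buyers pay.
Supply in terms of Pb becomes xs = -692.5 + 6.5(Pb + 30) = -497.5 + 6.5Pb. Setting this equal to demand: 155 - Pb = -497.5 + 6.5Pb, so Pb = 87.
Sellers receive Ps = 87 + 30 = 117; x' = 155 − 1·87 = 68.
The subsidy expands output by 68 − 42 = 26 past the efficient level; on those units the gap between marginal cost and willingness to pay runs from 0 up to 30.
DWL = ½ × 30 × 26 = 390.

Deadweight loss = €390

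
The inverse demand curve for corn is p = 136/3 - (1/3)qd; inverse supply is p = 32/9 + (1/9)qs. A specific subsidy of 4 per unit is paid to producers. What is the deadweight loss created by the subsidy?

Pre-subsidy: 136/3 - (1/3)q = 32/9 + (1/9)q gives q* = 94 and p* = 14.
With the subsidy, sellers receive ps = pb + 4 for each unit, where pb is the price buyers pay.
On the curves, pb = 136/3 - (1/3)q and ps = 32/9 + (1/9)q; the wedge ps − pb = 4 gives 32/9 + (1/9)q − (136/3 - (1/3)q) = 4, so q' = 103.
Then pb = 136/3 − (1/3)·103 = 11 and ps = 32/9 + (1/9)·103 = 15.
The subsidy expands output by 103 − 94 = 9 past the efficient level; on those units the gap between marginal cost and willingness to pay runs from 0 up to 4.
DWL = ½ × 4 × 9 = 18.

Deadweight loss = 18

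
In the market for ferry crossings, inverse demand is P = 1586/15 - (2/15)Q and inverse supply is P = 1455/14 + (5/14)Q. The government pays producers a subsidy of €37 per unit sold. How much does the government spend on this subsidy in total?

Government cost = 301513/103

Pre-subsidy: 1586/15 - (2/15)Q = 1455/14 + (5/14)Q gives Q* = 379/103 and P* = 10840/103.
With the subsidy, sellers receive Ps = Pb + 37 for each unit, where Pb is the price buyers pay.
On the curves, Pb = 1586/15 - (2/15)Q and Ps = 1455/14 + (5/14)Q; the wedge Ps − Pb = 37 gives 1455/14 + (5/14)Q − (1586/15 - (2/15)Q) = 37, so Q' = 8149/103.
Then Pb = 1586/15 − (2/15)·(8149/103) = 9804/103 and Ps = 1455/14 + (5/14)·(8149/103) = 13615/103.
Government outlay = subsidy × quantity = 37 × 8149/103 = 301513/103.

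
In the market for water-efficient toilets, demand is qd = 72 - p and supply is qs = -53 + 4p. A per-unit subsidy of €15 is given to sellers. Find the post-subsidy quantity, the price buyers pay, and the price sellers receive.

q' = 59; buyers pay €13; sellers receive €28

Pre-subsidy: 72 - p = -53 + 4p gives p* = 25, q* = 47.
With the subsidy, sellers receive ps = pb + 15 for each unit, where pb is the price buyers pay.
Supply in terms of pb becomes qs = -53 + 4(pb + 15) = 7 + 4pb. Setting this equal to demand: 72 - pb = 7 + 4pb, so pb = 13.
Sellers receive ps = 13 + 15 = 28; q' = 72 − 1·13 = 59.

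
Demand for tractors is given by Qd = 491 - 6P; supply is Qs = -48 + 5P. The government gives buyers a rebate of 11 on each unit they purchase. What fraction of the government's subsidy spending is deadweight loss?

Pre-subsidy: 491 - 6P = -48 + 5P gives P* = 49, Q* = 197.
With the rebate, buyers effectively pay Pb = Ps − 11, where Ps is the price sellers receive.
Demand in terms of Ps becomes Qd = 491 − 6(Ps − 11) = 557 - 6Ps. Setting this equal to supply: 557 - 6Ps = -48 + 5Ps, so Ps = 55.
Buyers pay Pb = 55 − 11 = 44; Q' = -48 + 5·55 = 227.
ΔCS = ½(197 + 227)(49 − 44) = 1060; ΔPS = ½(197 + 227)(55 − 49) = 1272.
Government spending = 11 × 227 = 2497.
DWL = ½ × 11 × (227 − 197) = 165; fraction = 165 / 2497 = 15/227.

DWL / government spending = 15/227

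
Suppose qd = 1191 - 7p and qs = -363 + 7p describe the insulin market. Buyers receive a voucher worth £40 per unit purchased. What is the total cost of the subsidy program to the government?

Pre-subsidy: 1191 - 7p = -363 + 7p gives p* = 111, q* = 414.
With the rebate, buyers effectively pay pb = ps − 40, where ps is the price sellers receive.
Demand in terms of ps becomes qd = 1191 − 7(ps − 40) = 1471 - 7ps. Setting this equal to supply: 1471 - 7ps = -363 + 7ps, so ps = 131.
Buyers pay pb = 131 − 40 = 91; q' = -363 + 7·131 = 554.
Government outlay = subsidy × quantity = 40 × 554 = 22160.

Government cost = £22160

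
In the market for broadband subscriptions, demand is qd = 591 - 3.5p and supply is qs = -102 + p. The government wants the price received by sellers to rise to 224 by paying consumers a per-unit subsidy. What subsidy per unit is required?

Required subsidy s = 90 per unit

At a seller price of 224, quantity supplied is -102 + 1·224 = 122.
Buyers absorb 122 only when they pay pb with 591 − 3.5·pb = 122, i.e. pb = 134.
s = ps − pb = 224 − 134 = 90.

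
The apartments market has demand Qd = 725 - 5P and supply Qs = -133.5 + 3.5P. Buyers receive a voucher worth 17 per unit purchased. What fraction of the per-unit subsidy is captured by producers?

Pre-subsidy: 725 - 5P = -133.5 + 3.5P gives P* = 101, Q* = 220.
With the rebate, buyers effectively pay Pb = Ps − 17, where Ps is the price sellers receive.
Demand in terms of Ps becomes Qd = 725 − 5(Ps − 17) = 810 - 5Ps. Setting this equal to supply: 810 - 5Ps = -133.5 + 3.5Ps, so Ps = 111.
Buyers pay Pb = 111 − 17 = 94; Q' = -133.5 + 3.5·111 = 255.
Buyers' price falls by P* − Pb = 101 − 94 = 7; sellers' price rises by Ps − P* = 111 − 101 = 10.
So producers capture 10/17 = 10/17 of each unit of subsidy.

Producer share = 10/17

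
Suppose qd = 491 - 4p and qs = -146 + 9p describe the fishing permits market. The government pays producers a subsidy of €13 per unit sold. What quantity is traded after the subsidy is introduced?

Pre-subsidy: 491 - 4p = -146 + 9p gives p* = 49, q* = 295.
With the subsidy, sellers receive ps = pb + 13 for each unit, where pb is the price buyers pay.
Supply in terms of pb becomes qs = -146 + 9(pb + 13) = -29 + 9pb. Setting this equal to demand: 491 - 4pb = -29 + 9pb, so pb = 40.
Sellers receive ps = 40 + 13 = 53; q' = 491 − 4·40 = 331.

q' = 331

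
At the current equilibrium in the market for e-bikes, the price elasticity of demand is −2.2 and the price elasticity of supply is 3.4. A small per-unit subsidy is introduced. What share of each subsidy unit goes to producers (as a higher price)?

For a small subsidy around the equilibrium, the benefit split depends on the relative slopes, which at a point are proportional to the elasticities.
Buyer share = εs/(εs + |εd|) = 3.4/(3.4 + 2.2) = 17/28; seller share = |εd|/(εs + |εd|) = 11/28.
So producers capture 11/28 of the subsidy.

Producer share = 11/28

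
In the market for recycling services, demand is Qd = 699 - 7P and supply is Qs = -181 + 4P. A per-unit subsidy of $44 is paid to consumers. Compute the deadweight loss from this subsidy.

Pre-subsidy: 699 - 7P = -181 + 4P gives P* = 80, Q* = 139.
With the rebate, buyers effectively pay Pb = Ps − 44, where Ps is the price sellers receive.
Demand in terms of Ps becomes Qd = 699 − 7(Ps − 44) = 1007 - 7Ps. Setting this equal to supply: 1007 - 7Ps = -181 + 4Ps, so Ps = 108.
Buyers pay Pb = 108 − 44 = 64; Q' = -181 + 4·108 = 251.
The subsidy expands output by 251 − 139 = 112 past the efficient level; on those units the gap between marginal cost and willingness to pay runs from 0 up to 44.
DWL = ½ × 44 × 112 = 2464.

Deadweight loss = $2464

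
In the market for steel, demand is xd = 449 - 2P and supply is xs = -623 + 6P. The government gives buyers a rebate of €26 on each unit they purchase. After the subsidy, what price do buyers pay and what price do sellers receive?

Pre-subsidy: 449 - 2P = -623 + 6P gives P* = 134, x* = 181.
With the rebate, buyers effectively pay Pb = Ps − 26, where Ps is the price sellers receive.
Demand in terms of Ps becomes xd = 449 − 2(Ps − 26) = 501 - 2Ps. Setting this equal to supply: 501 - 2Ps = -623 + 6Ps, so Ps = 140.5.
Buyers pay Pb = 140.5 − 26 = 114.5; x' = -623 + 6·140.5 = 220.

Buyers pay €114.5; sellers receive €140.5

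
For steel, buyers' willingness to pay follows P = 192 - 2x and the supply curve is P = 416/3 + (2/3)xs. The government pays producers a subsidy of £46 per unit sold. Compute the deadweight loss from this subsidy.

Pre-subsidy: 192 - 2x = 416/3 + (2/3)x gives x* = 20 and P* = 152.
With the subsidy, sellers receive Ps = Pb + 46 for each unit, where Pb is the price buyers pay.
On the curves, Pb = 192 - 2x and Ps = 416/3 + (2/3)x; the wedge Ps − Pb = 46 gives 416/3 + (2/3)x − (192 - 2x) = 46, so x' = 37.25.
Then Pb = 192 − 2·37.25 = 117.5 and Ps = 416/3 + (2/3)·37.25 = 163.5.
The subsidy expands output by 37.25 − 20 = 17.25 past the efficient level; on those units the gap between marginal cost and willingness to pay runs from 0 up to 46.
DWL = ½ × 46 × 17.25 = 396.75.

Deadweight loss = £396.75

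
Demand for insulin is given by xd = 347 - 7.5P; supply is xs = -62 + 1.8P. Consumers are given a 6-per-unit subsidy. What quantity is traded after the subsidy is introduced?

x' = 802/31

Pre-subsidy: 347 - 7.5P = -62 + 1.8P gives P* = 4090/93, x* = 532/31.
With the rebate, buyers effectively pay Pb = Ps − 6, where Ps is the price sellers receive.
Demand in terms of Ps becomes xd = 347 − 7.5(Ps − 6) = 392 - 7.5Ps. Setting this equal to supply: 392 - 7.5Ps = -62 + 1.8Ps, so Ps = 4540/93.
Buyers pay Pb = 4540/93 − 6 = 3982/93; x' = -62 + 1.8·(4540/93) = 802/31.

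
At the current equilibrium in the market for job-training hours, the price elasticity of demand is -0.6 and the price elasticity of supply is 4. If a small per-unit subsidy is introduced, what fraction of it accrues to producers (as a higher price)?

For a small subsidy around the equilibrium, the benefit split depends on the relative slopes, which at a point are proportional to the elasticities.
Buyer share = εs/(εs + |εd|) = 4/(4 + 0.6) = 20/23; seller share = |εd|/(εs + |εd|) = 3/23.
So producers capture 3/23 of the subsidy.

Producer share = 3/23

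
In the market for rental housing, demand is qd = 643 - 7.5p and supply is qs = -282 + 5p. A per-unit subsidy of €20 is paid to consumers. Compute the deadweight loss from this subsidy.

Pre-subsidy: 643 - 7.5p = -282 + 5p gives p* = 74, q* = 88.
With the rebate, buyers effectively pay pb = ps − 20, where ps is the price sellers receive.
Demand in terms of ps becomes qd = 643 − 7.5(ps − 20) = 793 - 7.5ps. Setting this equal to supply: 793 - 7.5ps = -282 + 5ps, so ps = 86.
Buyers pay pb = 86 − 20 = 66; q' = -282 + 5·86 = 148.
The subsidy expands output by 148 − 88 = 60 past the efficient level; on those units the gap between marginal cost and willingness to pay runs from 0 up to 20.
DWL = ½ × 20 × 60 = 600.

Deadweight loss = €600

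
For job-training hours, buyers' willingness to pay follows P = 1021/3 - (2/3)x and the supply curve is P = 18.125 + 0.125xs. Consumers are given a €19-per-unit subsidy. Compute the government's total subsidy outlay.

Government cost = €8189

Pre-subsidy: 1021/3 - (2/3)x = 18.125 + 0.125x gives x* = 407 and P* = 69.
With the rebate, buyers effectively pay Pb = Ps − 19, where Ps is the price sellers receive.
On the curves, Pb = 1021/3 - (2/3)x and Ps = 18.125 + 0.125x; the wedge Ps − Pb = 19 gives 18.125 + 0.125x − (1021/3 - (2/3)x) = 19, so x' = 431.
Then Pb = 1021/3 − (2/3)·431 = 53 and Ps = 18.125 + 0.125·431 = 72.
Government outlay = subsidy × quantity = 19 × 431 = 8189.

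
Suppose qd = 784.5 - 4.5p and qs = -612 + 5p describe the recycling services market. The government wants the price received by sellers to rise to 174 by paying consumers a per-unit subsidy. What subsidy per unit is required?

At a seller price of 174, quantity supplied is -612 + 5·174 = 258.
Buyers absorb 258 only when they pay pb with 784.5 − 4.5·pb = 258, i.e. pb = 117.
s = ps − pb = 174 − 117 = 57.

Required subsidy s = 57 per unit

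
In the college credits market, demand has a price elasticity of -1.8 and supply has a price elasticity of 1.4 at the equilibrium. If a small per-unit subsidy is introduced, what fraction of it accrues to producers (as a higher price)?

For a small subsidy around the equilibrium, the benefit split depends on the relative slopes, which at a point are proportional to the elasticities.
Buyer share = εs/(εs + |εd|) = 1.4/(1.4 + 1.8) = 0.4375; seller share = |εd|/(εs + |εd|) = 0.5625.
So producers capture 0.5625 of the subsidy.

Producer share = 0.5625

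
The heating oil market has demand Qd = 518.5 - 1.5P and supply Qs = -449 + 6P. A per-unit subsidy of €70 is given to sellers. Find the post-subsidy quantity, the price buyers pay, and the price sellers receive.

Q' = 409; buyers pay €73; sellers receive €143

Pre-subsidy: 518.5 - 1.5P = -449 + 6P gives P* = 129, Q* = 325.
With the subsidy, sellers receive Ps = Pb + 70 for each unit, where Pb is the price buyers pay.
Supply in terms of Pb becomes Qs = -449 + 6(Pb + 70) = -29 + 6Pb. Setting this equal to demand: 518.5 - 1.5Pb = -29 + 6Pb, so Pb = 73.
Sellers receive Ps = 73 + 70 = 143; Q' = 518.5 − 1.5·73 = 409.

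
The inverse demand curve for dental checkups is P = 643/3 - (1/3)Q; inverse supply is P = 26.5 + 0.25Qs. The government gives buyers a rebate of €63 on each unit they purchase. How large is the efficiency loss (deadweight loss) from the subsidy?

Pre-subsidy: 643/3 - (1/3)Q = 26.5 + 0.25Q gives Q* = 322 and P* = 107.
With the rebate, buyers effectively pay Pb = Ps − 63, where Ps is the price sellers receive.
On the curves, Pb = 643/3 - (1/3)Q and Ps = 26.5 + 0.25Q; the wedge Ps − Pb = 63 gives 26.5 + 0.25Q − (643/3 - (1/3)Q) = 63, so Q' = 430.
Then Pb = 643/3 − (1/3)·430 = 71 and Ps = 26.5 + 0.25·430 = 134.
The subsidy expands output by 430 − 322 = 108 past the efficient level; on those units the gap between marginal cost and willingness to pay runs from 0 up to 63.
DWL = ½ × 63 × 108 = 3402.

Deadweight loss = €3402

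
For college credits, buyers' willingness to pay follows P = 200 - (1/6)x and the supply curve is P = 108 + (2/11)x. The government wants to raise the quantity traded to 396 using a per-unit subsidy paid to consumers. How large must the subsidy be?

At x = 396, from the demand curve buyers pay Pb = 200 − (1/6)·396 = 134; from the supply curve sellers need Ps = 108 + (2/11)·396 = 180.
The subsidy must fill the gap: s = Ps − Pb = 180 − 134 = 46.

Required subsidy s = 46 per unit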